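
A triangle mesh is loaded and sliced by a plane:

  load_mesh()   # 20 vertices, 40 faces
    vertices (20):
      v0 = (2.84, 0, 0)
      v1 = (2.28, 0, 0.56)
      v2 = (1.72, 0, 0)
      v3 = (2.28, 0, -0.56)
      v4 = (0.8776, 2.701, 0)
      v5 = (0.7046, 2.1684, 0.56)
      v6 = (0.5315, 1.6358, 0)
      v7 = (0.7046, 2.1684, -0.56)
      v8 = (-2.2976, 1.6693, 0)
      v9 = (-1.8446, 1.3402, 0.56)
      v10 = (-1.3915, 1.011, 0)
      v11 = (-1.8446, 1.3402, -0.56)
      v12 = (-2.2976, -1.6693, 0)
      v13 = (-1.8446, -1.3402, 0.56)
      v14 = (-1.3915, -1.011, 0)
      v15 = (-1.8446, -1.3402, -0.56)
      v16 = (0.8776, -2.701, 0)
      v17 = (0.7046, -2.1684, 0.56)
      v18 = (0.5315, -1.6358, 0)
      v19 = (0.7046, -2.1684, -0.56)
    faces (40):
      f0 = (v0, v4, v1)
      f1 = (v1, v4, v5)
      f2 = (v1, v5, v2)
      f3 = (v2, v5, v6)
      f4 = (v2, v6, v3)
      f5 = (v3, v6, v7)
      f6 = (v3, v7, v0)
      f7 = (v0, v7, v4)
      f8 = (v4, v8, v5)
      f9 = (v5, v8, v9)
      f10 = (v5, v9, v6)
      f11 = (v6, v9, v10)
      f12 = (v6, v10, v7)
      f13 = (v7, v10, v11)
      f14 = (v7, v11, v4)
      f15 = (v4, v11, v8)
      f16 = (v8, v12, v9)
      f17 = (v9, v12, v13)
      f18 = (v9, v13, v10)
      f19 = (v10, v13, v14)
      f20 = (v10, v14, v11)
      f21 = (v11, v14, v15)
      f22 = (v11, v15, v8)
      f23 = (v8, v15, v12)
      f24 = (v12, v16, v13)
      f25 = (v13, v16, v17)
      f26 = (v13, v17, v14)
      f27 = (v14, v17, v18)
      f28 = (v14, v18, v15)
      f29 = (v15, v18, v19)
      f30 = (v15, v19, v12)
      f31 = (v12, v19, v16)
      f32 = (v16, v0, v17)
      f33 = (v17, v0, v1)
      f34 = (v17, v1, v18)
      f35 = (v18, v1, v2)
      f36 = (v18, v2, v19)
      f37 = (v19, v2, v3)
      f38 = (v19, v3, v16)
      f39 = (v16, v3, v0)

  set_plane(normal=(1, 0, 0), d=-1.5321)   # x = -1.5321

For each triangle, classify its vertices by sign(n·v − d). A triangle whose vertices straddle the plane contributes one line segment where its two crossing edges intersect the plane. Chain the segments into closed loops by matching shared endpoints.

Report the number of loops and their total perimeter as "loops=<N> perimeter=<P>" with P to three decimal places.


loops=1 perimeter=9.422

Straddling triangles (18 of 40):
  (v4,v8,v5) [+-+] → (-1.5321, 1.91803, 0)–(-1.5321, 1.79656, 0.142789)  len=0.1875
  (v5,v8,v9) [+--] → (-1.5321, 1.79656, 0.142789)–(-1.5321, 1.44173, 0.56)  len=0.5477
  (v5,v9,v6) [+-+] → (-1.5321, 1.44173, 0.56)–(-1.5321, 1.37908, 0.48635)  len=0.0967
  (v6,v9,v10) [+-+] → (-1.5321, 1.37908, 0.48635)–(-1.5321, 1.11315, 0.173772)  len=0.4104
  (v7,v10,v11) [++-] → (-1.5321, 1.11315, -0.173772)–(-1.5321, 1.44173, -0.56)  len=0.5071
  (v7,v11,v4) [+-+] → (-1.5321, 1.44173, -0.56)–(-1.5321, 1.49642, -0.495714)  len=0.0844
  (v4,v11,v8) [+--] → (-1.5321, 1.49642, -0.495714)–(-1.5321, 1.91803, 0)  len=0.6508
  (v9,v13,v10) [--+] → (-1.5321, 0.281407, 0.173772)–(-1.5321, 1.11315, 0.173772)  len=0.8317
  (v10,v13,v14) [+-+] → (-1.5321, 0.281407, 0.173772)–(-1.5321, -1.11315, 0.173772)  len=1.3946
  (v10,v14,v11) [++-] → (-1.5321, -0.281407, -0.173772)–(-1.5321, 1.11315, -0.173772)  len=1.3946
  (v11,v14,v15) [-+-] → (-1.5321, -0.281407, -0.173772)–(-1.5321, -1.11315, -0.173772)  len=0.8317
  (v12,v16,v13) [-+-] → (-1.5321, -1.91803, 0)–(-1.5321, -1.49642, 0.495714)  len=0.6508
  (v13,v16,v17) [-++] → (-1.5321, -1.49642, 0.495714)–(-1.5321, -1.44173, 0.56)  len=0.0844
  (v13,v17,v14) [-++] → (-1.5321, -1.44173, 0.56)–(-1.5321, -1.11315, 0.173772)  len=0.5071
  (v14,v18,v15) [++-] → (-1.5321, -1.37908, -0.48635)–(-1.5321, -1.11315, -0.173772)  len=0.4104
  (v15,v18,v19) [-++] → (-1.5321, -1.37908, -0.48635)–(-1.5321, -1.44173, -0.56)  len=0.0967
  (v15,v19,v12) [-+-] → (-1.5321, -1.44173, -0.56)–(-1.5321, -1.79656, -0.142789)  len=0.5477
  (v12,v19,v16) [-++] → (-1.5321, -1.79656, -0.142789)–(-1.5321, -1.91803, 0)  len=0.1875

Chained into 1 loop(s):
  loop 1: 18 segments, perimeter = 9.4216
Total perimeter = 9.422


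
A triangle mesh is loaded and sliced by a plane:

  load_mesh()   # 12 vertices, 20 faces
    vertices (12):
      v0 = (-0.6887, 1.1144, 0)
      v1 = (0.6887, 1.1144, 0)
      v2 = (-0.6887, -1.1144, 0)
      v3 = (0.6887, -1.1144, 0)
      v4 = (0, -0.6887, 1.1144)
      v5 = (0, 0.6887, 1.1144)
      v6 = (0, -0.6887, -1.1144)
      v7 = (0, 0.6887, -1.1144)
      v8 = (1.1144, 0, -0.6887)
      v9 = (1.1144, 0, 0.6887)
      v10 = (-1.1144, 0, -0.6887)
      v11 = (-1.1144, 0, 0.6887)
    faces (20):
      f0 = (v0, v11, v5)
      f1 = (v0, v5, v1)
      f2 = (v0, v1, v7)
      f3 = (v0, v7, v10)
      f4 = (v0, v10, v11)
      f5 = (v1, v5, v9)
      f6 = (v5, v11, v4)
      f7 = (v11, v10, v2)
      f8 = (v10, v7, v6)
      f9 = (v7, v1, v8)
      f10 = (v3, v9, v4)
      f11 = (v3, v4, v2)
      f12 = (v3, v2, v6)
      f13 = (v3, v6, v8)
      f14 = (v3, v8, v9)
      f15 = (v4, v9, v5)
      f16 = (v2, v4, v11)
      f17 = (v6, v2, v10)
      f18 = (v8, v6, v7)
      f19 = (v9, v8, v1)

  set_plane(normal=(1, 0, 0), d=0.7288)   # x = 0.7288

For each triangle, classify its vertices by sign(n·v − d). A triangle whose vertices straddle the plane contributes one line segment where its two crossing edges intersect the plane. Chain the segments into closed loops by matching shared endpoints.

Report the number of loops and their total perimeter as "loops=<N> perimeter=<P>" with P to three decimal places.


loops=1 perimeter=5.575

Straddling triangles (8 of 20):
  (v1,v5,v9) [--+] → (0.7288, 0.238301, 0.835999)–(0.7288, 1.00943, 0.064874)  len=1.0905
  (v7,v1,v8) [--+] → (0.7288, 1.00943, -0.064874)–(0.7288, 0.238301, -0.835999)  len=1.0905
  (v3,v9,v4) [-+-] → (0.7288, -1.00943, 0.064874)–(0.7288, -0.238301, 0.835999)  len=1.0905
  (v3,v6,v8) [--+] → (0.7288, -0.238301, -0.835999)–(0.7288, -1.00943, -0.064874)  len=1.0905
  (v3,v8,v9) [-++] → (0.7288, -1.00943, -0.064874)–(0.7288, -1.00943, 0.064874)  len=0.1297
  (v4,v9,v5) [-+-] → (0.7288, -0.238301, 0.835999)–(0.7288, 0.238301, 0.835999)  len=0.4766
  (v8,v6,v7) [+--] → (0.7288, -0.238301, -0.835999)–(0.7288, 0.238301, -0.835999)  len=0.4766
  (v9,v8,v1) [++-] → (0.7288, 1.00943, -0.064874)–(0.7288, 1.00943, 0.064874)  len=0.1297

Chained into 1 loop(s):
  loop 1: 8 segments, perimeter = 5.5748
Total perimeter = 5.575


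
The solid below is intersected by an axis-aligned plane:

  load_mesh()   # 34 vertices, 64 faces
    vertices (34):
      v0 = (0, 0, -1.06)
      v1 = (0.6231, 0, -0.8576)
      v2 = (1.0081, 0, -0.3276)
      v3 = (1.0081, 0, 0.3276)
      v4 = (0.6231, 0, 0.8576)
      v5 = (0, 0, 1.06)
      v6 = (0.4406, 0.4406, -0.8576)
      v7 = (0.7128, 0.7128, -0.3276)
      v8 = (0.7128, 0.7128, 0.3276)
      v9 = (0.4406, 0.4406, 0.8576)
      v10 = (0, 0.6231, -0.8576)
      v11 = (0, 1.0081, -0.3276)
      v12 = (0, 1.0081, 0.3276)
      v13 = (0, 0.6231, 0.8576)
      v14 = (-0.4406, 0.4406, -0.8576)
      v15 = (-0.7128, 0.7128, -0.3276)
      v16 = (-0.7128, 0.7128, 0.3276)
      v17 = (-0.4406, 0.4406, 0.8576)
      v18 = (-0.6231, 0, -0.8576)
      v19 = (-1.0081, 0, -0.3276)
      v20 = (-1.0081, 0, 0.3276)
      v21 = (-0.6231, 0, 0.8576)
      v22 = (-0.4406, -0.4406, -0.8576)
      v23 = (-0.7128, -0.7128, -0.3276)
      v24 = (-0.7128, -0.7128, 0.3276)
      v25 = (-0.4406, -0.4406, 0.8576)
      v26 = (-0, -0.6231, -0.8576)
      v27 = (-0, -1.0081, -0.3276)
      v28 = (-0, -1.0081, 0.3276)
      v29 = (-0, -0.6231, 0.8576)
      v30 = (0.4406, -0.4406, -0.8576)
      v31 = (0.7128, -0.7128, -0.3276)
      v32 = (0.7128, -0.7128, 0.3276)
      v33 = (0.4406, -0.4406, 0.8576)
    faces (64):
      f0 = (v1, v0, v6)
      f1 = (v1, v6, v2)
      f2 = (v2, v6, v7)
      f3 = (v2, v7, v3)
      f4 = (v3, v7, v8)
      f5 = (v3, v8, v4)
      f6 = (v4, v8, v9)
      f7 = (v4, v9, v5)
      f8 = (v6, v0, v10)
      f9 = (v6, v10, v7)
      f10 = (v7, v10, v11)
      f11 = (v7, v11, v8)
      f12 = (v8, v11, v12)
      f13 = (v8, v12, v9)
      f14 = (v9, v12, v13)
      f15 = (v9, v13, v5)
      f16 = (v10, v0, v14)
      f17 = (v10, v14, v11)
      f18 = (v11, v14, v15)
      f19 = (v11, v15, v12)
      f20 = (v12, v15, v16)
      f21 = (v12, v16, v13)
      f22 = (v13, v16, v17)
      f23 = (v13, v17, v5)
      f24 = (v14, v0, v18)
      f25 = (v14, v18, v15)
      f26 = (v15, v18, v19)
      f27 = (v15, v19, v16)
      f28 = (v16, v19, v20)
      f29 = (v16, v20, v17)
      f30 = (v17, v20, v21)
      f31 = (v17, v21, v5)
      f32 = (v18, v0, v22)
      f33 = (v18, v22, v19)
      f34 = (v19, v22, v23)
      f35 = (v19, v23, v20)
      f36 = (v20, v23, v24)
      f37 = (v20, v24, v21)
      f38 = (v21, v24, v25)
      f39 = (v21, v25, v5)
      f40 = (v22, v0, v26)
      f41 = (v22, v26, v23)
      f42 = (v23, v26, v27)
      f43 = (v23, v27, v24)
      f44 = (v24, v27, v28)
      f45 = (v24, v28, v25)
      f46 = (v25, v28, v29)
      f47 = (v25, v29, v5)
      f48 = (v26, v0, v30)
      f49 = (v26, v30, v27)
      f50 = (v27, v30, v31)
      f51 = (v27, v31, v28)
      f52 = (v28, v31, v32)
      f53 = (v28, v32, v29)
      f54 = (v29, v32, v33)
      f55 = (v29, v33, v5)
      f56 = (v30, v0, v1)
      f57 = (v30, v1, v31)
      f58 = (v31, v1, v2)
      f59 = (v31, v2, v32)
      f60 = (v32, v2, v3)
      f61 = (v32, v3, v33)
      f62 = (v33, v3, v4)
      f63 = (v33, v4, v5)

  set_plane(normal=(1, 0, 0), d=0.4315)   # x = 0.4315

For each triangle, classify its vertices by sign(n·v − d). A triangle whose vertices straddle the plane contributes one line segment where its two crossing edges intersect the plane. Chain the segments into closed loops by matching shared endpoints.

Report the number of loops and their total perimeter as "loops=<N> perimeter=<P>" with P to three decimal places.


loops=1 perimeter=5.726

Straddling triangles (20 of 64):
  (v1,v0,v6) [+-+] → (0.4315, 0, -0.919837)–(0.4315, 0.4315, -0.86178)  len=0.4354
  (v4,v9,v5) [++-] → (0.4315, 0.4315, 0.86178)–(0.4315, 0, 0.919837)  len=0.4354
  (v6,v0,v10) [+--] → (0.4315, 0.4315, -0.86178)–(0.4315, 0.444369, -0.8576)  len=0.0135
  (v6,v10,v7) [+-+] → (0.4315, 0.444369, -0.8576)–(0.4315, 0.677401, -0.53676)  len=0.3965
  (v7,v10,v11) [+--] → (0.4315, 0.677401, -0.53676)–(0.4315, 0.829337, -0.3276)  len=0.2585
  (v7,v11,v8) [+-+] → (0.4315, 0.829337, -0.3276)–(0.4315, 0.829337, 0.0690313)  len=0.3966
  (v8,v11,v12) [+--] → (0.4315, 0.829337, 0.0690313)–(0.4315, 0.829337, 0.3276)  len=0.2586
  (v8,v12,v9) [+-+] → (0.4315, 0.829337, 0.3276)–(0.4315, 0.452321, 0.846654)  len=0.6415
  (v9,v12,v13) [+--] → (0.4315, 0.452321, 0.846654)–(0.4315, 0.444369, 0.8576)  len=0.0135
  (v9,v13,v5) [+--] → (0.4315, 0.444369, 0.8576)–(0.4315, 0.4315, 0.86178)  len=0.0135
  (v26,v0,v30) [--+] → (0.4315, -0.4315, -0.86178)–(0.4315, -0.444369, -0.8576)  len=0.0135
  (v26,v30,v27) [-+-] → (0.4315, -0.444369, -0.8576)–(0.4315, -0.452321, -0.846654)  len=0.0135
  (v27,v30,v31) [-++] → (0.4315, -0.452321, -0.846654)–(0.4315, -0.829337, -0.3276)  len=0.6415
  (v27,v31,v28) [-+-] → (0.4315, -0.829337, -0.3276)–(0.4315, -0.829337, -0.0690313)  len=0.2586
  (v28,v31,v32) [-++] → (0.4315, -0.829337, -0.0690313)–(0.4315, -0.829337, 0.3276)  len=0.3966
  (v28,v32,v29) [-+-] → (0.4315, -0.829337, 0.3276)–(0.4315, -0.677401, 0.53676)  len=0.2585
  (v29,v32,v33) [-++] → (0.4315, -0.677401, 0.53676)–(0.4315, -0.444369, 0.8576)  len=0.3965
  (v29,v33,v5) [-+-] → (0.4315, -0.444369, 0.8576)–(0.4315, -0.4315, 0.86178)  len=0.0135
  (v30,v0,v1) [+-+] → (0.4315, -0.4315, -0.86178)–(0.4315, 0, -0.919837)  len=0.4354
  (v33,v4,v5) [++-] → (0.4315, 0, 0.919837)–(0.4315, -0.4315, 0.86178)  len=0.4354

Chained into 1 loop(s):
  loop 1: 20 segments, perimeter = 5.7263
Total perimeter = 5.726


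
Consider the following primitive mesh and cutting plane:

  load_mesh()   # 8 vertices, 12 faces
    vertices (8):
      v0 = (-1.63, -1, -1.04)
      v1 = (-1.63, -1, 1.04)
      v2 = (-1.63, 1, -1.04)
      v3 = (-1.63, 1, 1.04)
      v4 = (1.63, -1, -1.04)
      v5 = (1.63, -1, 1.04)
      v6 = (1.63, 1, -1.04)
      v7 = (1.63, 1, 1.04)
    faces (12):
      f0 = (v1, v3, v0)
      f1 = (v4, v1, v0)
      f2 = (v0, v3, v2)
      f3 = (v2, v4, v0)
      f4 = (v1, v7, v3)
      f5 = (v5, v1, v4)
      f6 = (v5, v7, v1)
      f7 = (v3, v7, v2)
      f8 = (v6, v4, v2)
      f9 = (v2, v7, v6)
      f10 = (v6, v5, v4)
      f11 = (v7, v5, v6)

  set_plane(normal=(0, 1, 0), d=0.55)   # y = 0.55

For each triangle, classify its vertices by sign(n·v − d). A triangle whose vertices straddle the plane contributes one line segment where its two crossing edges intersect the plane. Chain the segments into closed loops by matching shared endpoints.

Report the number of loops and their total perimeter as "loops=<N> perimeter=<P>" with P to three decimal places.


loops=1 perimeter=10.680

Straddling triangles (8 of 12):
  (v1,v3,v0) [-+-] → (-1.63, 0.55, 1.04)–(-1.63, 0.55, 0.572)  len=0.4680
  (v0,v3,v2) [-++] → (-1.63, 0.55, 0.572)–(-1.63, 0.55, -1.04)  len=1.6120
  (v2,v4,v0) [+--] → (-0.8965, 0.55, -1.04)–(-1.63, 0.55, -1.04)  len=0.7335
  (v1,v7,v3) [-++] → (0.8965, 0.55, 1.04)–(-1.63, 0.55, 1.04)  len=2.5265
  (v5,v7,v1) [-+-] → (1.63, 0.55, 1.04)–(0.8965, 0.55, 1.04)  len=0.7335
  (v6,v4,v2) [+-+] → (1.63, 0.55, -1.04)–(-0.8965, 0.55, -1.04)  len=2.5265
  (v6,v5,v4) [+--] → (1.63, 0.55, -0.572)–(1.63, 0.55, -1.04)  len=0.4680
  (v7,v5,v6) [+-+] → (1.63, 0.55, 1.04)–(1.63, 0.55, -0.572)  len=1.6120

Chained into 1 loop(s):
  loop 1: 8 segments, perimeter = 10.6800
Total perimeter = 10.680


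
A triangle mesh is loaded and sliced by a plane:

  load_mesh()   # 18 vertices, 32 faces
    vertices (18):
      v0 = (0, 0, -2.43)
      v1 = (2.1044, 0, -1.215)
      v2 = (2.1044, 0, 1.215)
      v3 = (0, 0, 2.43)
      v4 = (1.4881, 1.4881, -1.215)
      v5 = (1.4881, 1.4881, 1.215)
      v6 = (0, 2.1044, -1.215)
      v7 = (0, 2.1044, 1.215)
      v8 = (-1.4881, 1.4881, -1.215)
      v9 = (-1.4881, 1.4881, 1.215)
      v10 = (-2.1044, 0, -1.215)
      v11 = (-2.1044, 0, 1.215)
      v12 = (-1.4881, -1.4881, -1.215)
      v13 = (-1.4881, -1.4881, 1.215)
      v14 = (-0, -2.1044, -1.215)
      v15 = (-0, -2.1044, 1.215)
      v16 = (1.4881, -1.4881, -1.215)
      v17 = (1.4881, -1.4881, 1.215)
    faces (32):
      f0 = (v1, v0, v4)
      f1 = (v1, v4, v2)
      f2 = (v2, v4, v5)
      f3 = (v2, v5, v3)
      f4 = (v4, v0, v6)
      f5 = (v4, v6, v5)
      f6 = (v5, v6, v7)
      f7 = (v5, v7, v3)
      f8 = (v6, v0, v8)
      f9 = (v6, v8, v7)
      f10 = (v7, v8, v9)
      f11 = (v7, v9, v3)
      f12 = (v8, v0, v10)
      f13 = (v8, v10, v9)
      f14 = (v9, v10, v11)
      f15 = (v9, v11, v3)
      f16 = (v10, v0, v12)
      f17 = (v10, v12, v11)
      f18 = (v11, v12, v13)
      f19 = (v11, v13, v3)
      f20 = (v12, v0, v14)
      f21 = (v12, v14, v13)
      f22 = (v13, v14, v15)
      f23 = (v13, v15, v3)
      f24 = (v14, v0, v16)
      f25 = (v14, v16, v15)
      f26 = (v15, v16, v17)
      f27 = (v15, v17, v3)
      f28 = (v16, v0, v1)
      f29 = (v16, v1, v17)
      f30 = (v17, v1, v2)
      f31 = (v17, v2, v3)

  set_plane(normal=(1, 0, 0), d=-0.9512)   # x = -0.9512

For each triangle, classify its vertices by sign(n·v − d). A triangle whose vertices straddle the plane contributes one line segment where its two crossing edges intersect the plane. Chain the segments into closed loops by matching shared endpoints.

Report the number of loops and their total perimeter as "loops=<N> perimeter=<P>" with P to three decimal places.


Straddling triangles (12 of 32):
  (v6,v0,v8) [++-] → (-0.9512, 0.9512, -1.65337)–(-0.9512, 1.71046, -1.215)  len=0.8767
  (v6,v8,v7) [+-+] → (-0.9512, 1.71046, -1.215)–(-0.9512, 1.71046, -0.338267)  len=0.8767
  (v7,v8,v9) [+--] → (-0.9512, 1.71046, -0.338267)–(-0.9512, 1.71046, 1.215)  len=1.5533
  (v7,v9,v3) [+-+] → (-0.9512, 1.71046, 1.215)–(-0.9512, 0.9512, 1.65337)  len=0.8767
  (v8,v0,v10) [-+-] → (-0.9512, 0.9512, -1.65337)–(-0.9512, 0, -1.88081)  len=0.9780
  (v9,v11,v3) [--+] → (-0.9512, 0, 1.88081)–(-0.9512, 0.9512, 1.65337)  len=0.9780
  (v10,v0,v12) [-+-] → (-0.9512, 0, -1.88081)–(-0.9512, -0.9512, -1.65337)  len=0.9780
  (v11,v13,v3) [--+] → (-0.9512, -0.9512, 1.65337)–(-0.9512, 0, 1.88081)  len=0.9780
  (v12,v0,v14) [-++] → (-0.9512, -0.9512, -1.65337)–(-0.9512, -1.71046, -1.215)  len=0.8767
  (v12,v14,v13) [-+-] → (-0.9512, -1.71046, -1.215)–(-0.9512, -1.71046, 0.338267)  len=1.5533
  (v13,v14,v15) [-++] → (-0.9512, -1.71046, 0.338267)–(-0.9512, -1.71046, 1.215)  len=0.8767
  (v13,v15,v3) [-++] → (-0.9512, -1.71046, 1.215)–(-0.9512, -0.9512, 1.65337)  len=0.8767

Chained into 1 loop(s):
  loop 1: 12 segments, perimeter = 12.2789
Total perimeter = 12.279

loops=1 perimeter=12.279


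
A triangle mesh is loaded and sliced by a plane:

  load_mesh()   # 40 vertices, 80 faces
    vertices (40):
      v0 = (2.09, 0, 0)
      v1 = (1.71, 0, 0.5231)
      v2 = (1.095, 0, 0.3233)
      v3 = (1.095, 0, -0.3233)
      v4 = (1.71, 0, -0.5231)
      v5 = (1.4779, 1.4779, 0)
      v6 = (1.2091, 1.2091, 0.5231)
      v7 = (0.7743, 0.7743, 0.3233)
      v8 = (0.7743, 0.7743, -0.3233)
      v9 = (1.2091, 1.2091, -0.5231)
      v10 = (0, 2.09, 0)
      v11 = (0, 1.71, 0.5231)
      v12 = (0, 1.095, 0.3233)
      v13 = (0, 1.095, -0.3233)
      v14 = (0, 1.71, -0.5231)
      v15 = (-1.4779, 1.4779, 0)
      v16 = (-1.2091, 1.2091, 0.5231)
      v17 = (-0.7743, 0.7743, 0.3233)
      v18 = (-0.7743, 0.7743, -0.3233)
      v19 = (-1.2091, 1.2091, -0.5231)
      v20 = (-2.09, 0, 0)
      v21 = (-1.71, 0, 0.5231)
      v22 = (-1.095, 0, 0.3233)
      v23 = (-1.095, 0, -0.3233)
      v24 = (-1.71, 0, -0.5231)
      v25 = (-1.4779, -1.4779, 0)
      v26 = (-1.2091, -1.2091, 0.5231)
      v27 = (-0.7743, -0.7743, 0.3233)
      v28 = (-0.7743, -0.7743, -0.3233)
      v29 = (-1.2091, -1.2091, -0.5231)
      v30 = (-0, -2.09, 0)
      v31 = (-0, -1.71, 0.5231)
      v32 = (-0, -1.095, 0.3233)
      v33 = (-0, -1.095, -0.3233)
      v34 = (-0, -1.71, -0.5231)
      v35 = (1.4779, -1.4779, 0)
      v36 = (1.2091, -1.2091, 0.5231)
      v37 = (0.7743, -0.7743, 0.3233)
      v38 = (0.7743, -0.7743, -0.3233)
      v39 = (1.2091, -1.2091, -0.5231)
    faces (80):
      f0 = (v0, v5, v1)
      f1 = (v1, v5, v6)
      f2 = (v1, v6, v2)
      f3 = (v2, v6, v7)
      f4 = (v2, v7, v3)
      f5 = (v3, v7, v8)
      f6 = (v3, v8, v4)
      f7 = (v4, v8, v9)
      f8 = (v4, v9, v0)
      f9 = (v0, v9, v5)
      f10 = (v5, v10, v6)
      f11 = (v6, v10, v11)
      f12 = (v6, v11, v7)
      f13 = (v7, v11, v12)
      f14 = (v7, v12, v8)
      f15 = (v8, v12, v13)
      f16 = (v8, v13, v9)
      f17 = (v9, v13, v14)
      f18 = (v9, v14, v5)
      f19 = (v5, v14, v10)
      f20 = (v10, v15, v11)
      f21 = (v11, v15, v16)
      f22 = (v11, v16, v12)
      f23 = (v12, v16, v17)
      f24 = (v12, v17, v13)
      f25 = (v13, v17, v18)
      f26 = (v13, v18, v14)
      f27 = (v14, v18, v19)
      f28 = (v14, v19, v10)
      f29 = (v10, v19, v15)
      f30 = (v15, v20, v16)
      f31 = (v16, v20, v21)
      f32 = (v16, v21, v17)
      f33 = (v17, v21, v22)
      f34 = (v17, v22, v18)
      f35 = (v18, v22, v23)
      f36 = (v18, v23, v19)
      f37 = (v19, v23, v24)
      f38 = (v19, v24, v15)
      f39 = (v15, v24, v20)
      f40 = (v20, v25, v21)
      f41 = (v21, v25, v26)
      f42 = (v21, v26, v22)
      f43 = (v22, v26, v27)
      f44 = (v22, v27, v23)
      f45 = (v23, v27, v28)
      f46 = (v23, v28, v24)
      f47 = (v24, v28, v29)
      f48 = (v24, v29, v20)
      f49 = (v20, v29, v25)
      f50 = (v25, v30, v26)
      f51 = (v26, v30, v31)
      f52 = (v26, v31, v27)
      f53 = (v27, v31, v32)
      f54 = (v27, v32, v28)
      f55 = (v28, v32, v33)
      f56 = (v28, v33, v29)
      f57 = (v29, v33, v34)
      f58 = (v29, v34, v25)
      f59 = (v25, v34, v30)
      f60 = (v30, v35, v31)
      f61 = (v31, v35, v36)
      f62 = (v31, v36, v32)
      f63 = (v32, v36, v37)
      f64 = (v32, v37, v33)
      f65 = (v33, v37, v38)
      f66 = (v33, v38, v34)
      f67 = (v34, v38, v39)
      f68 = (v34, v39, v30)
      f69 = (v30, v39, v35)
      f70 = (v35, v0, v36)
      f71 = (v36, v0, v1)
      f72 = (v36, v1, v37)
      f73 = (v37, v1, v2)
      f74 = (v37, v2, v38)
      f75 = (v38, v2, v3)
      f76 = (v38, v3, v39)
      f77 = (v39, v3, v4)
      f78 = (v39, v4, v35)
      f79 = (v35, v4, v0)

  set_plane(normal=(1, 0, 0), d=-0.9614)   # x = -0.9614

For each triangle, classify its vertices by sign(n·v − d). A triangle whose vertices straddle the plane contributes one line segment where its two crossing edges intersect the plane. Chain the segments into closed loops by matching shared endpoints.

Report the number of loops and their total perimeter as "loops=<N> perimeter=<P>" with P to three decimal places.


loops=2 perimeter=7.931

Straddling triangles (24 of 80):
  (v10,v15,v11) [+-+] → (-0.9614, 1.69182, 0)–(-0.9614, 1.55901, 0.182814)  len=0.2260
  (v11,v15,v16) [+--] → (-0.9614, 1.55901, 0.182814)–(-0.9614, 1.31172, 0.5231)  len=0.4207
  (v11,v16,v12) [+-+] → (-0.9614, 1.31172, 0.5231)–(-0.9614, 1.18573, 0.482168)  len=0.1325
  (v12,v16,v17) [+-+] → (-0.9614, 1.18573, 0.482168)–(-0.9614, 0.9614, 0.409276)  len=0.2359
  (v14,v18,v19) [++-] → (-0.9614, 0.9614, -0.409276)–(-0.9614, 1.31172, -0.5231)  len=0.3683
  (v14,v19,v10) [+-+] → (-0.9614, 1.31172, -0.5231)–(-0.9614, 1.38956, -0.415936)  len=0.1325
  (v10,v19,v15) [+--] → (-0.9614, 1.38956, -0.415936)–(-0.9614, 1.69182, 0)  len=0.5142
  (v16,v21,v17) [--+] → (-0.9614, 0.619473, 0.363251)–(-0.9614, 0.9614, 0.409276)  len=0.3450
  (v17,v21,v22) [+--] → (-0.9614, 0.619473, 0.363251)–(-0.9614, 0.322565, 0.3233)  len=0.2996
  (v17,v22,v18) [+-+] → (-0.9614, 0.322565, 0.3233)–(-0.9614, 0.322565, 0.0539337)  len=0.2694
  (v18,v22,v23) [+--] → (-0.9614, 0.322565, 0.0539337)–(-0.9614, 0.322565, -0.3233)  len=0.3772
  (v18,v23,v19) [+--] → (-0.9614, 0.322565, -0.3233)–(-0.9614, 0.9614, -0.409276)  len=0.6446
  (v22,v26,v27) [--+] → (-0.9614, -0.9614, 0.409276)–(-0.9614, -0.322565, 0.3233)  len=0.6446
  (v22,v27,v23) [-+-] → (-0.9614, -0.322565, 0.3233)–(-0.9614, -0.322565, -0.0539337)  len=0.3772
  (v23,v27,v28) [-++] → (-0.9614, -0.322565, -0.0539337)–(-0.9614, -0.322565, -0.3233)  len=0.2694
  (v23,v28,v24) [-+-] → (-0.9614, -0.322565, -0.3233)–(-0.9614, -0.619473, -0.363251)  len=0.2996
  (v24,v28,v29) [-+-] → (-0.9614, -0.619473, -0.363251)–(-0.9614, -0.9614, -0.409276)  len=0.3450
  (v25,v30,v26) [-+-] → (-0.9614, -1.69182, 0)–(-0.9614, -1.38956, 0.415936)  len=0.5142
  (v26,v30,v31) [-++] → (-0.9614, -1.38956, 0.415936)–(-0.9614, -1.31172, 0.5231)  len=0.1325
  (v26,v31,v27) [-++] → (-0.9614, -1.31172, 0.5231)–(-0.9614, -0.9614, 0.409276)  len=0.3683
  (v28,v33,v29) [++-] → (-0.9614, -1.18573, -0.482168)–(-0.9614, -0.9614, -0.409276)  len=0.2359
  (v29,v33,v34) [-++] → (-0.9614, -1.18573, -0.482168)–(-0.9614, -1.31172, -0.5231)  len=0.1325
  (v29,v34,v25) [-+-] → (-0.9614, -1.31172, -0.5231)–(-0.9614, -1.55901, -0.182814)  len=0.4207
  (v25,v34,v30) [-++] → (-0.9614, -1.55901, -0.182814)–(-0.9614, -1.69182, 0)  len=0.2260

Chained into 2 loop(s):
  loop 1: 12 segments, perimeter = 3.9657
  loop 2: 12 segments, perimeter = 3.9657
Total perimeter = 7.931


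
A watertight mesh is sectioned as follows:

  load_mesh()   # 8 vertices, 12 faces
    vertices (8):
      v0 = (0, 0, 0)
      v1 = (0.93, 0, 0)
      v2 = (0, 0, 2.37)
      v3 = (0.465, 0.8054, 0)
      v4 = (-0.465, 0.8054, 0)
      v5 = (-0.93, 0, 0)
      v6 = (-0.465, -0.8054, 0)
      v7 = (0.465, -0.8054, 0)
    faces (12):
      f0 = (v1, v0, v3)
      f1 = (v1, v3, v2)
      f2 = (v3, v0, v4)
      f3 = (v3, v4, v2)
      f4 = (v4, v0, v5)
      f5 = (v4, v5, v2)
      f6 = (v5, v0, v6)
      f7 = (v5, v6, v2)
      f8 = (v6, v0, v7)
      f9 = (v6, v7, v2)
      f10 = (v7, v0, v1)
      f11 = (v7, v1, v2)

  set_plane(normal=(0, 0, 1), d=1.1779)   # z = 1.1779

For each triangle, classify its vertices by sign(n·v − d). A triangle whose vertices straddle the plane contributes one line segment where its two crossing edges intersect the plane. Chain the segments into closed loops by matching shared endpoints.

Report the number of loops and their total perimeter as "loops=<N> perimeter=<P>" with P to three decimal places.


Straddling triangles (6 of 12):
  (v1,v3,v2) [--+] → (0.233893, 0.405113, 1.1779)–(0.467786, 0, 1.1779)  len=0.4678
  (v3,v4,v2) [--+] → (-0.233893, 0.405113, 1.1779)–(0.233893, 0.405113, 1.1779)  len=0.4678
  (v4,v5,v2) [--+] → (-0.467786, 0, 1.1779)–(-0.233893, 0.405113, 1.1779)  len=0.4678
  (v5,v6,v2) [--+] → (-0.233893, -0.405113, 1.1779)–(-0.467786, 0, 1.1779)  len=0.4678
  (v6,v7,v2) [--+] → (0.233893, -0.405113, 1.1779)–(-0.233893, -0.405113, 1.1779)  len=0.4678
  (v7,v1,v2) [--+] → (0.467786, 0, 1.1779)–(0.233893, -0.405113, 1.1779)  len=0.4678

Chained into 1 loop(s):
  loop 1: 6 segments, perimeter = 2.8067
Total perimeter = 2.807

loops=1 perimeter=2.807


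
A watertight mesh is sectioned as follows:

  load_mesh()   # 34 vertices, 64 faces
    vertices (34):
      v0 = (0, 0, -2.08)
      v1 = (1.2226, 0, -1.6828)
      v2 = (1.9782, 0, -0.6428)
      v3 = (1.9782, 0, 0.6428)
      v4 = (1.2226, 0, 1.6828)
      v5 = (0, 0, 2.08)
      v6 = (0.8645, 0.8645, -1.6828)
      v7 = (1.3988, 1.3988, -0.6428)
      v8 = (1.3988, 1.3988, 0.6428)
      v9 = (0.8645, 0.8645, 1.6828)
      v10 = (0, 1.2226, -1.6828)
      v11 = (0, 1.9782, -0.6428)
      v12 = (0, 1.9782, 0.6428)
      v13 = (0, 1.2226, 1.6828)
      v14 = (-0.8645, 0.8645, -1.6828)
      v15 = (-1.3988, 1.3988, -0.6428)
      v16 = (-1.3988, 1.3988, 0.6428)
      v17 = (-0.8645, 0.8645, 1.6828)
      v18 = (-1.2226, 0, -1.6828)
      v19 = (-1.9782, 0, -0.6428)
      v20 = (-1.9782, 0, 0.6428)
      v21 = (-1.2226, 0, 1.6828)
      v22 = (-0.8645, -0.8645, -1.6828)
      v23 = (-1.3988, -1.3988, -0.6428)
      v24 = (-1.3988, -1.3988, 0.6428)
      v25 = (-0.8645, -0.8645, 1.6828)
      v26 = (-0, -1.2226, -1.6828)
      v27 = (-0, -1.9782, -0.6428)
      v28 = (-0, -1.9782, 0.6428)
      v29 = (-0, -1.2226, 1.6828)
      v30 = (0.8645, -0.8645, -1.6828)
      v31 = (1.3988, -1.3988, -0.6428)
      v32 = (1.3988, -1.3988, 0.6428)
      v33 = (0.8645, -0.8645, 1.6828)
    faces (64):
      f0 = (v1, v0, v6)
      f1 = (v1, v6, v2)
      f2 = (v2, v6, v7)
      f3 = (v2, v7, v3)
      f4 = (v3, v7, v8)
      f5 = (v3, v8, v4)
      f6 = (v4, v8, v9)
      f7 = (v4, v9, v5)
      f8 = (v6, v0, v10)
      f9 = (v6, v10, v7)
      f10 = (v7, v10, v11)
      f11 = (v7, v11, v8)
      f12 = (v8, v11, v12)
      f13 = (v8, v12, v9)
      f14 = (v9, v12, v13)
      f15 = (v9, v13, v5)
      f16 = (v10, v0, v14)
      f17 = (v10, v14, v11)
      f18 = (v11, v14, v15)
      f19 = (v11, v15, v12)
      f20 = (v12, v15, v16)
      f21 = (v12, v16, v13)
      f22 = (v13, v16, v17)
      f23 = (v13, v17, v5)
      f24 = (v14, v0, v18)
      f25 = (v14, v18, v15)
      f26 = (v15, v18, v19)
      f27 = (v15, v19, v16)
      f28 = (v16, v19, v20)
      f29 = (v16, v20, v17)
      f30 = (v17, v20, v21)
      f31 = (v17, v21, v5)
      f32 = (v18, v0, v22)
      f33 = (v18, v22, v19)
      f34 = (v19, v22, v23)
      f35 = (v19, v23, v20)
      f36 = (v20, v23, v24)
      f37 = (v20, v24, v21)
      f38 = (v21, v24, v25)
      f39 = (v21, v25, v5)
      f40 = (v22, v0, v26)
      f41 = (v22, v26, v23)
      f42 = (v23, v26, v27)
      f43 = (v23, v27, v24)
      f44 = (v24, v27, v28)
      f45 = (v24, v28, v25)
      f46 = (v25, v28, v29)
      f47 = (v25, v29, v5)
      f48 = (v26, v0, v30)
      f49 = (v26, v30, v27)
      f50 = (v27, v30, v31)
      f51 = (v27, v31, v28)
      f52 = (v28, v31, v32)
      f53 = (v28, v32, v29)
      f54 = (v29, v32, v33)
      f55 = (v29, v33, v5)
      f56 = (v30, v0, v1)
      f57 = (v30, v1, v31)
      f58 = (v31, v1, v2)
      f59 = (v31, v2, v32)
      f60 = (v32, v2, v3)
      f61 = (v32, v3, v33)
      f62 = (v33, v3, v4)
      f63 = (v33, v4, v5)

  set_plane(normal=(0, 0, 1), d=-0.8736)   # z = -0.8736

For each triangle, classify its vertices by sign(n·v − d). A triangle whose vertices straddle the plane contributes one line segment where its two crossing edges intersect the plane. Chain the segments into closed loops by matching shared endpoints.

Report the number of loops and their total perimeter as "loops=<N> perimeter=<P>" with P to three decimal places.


Straddling triangles (16 of 64):
  (v1,v6,v2) [--+] → (1.73104, 0.191852, -0.8736)–(1.81051, 0, -0.8736)  len=0.2077
  (v2,v6,v7) [+-+] → (1.73104, 0.191853, -0.8736)–(1.28023, 1.28023, -0.8736)  len=1.1780
  (v6,v10,v7) [--+] → (1.08837, 1.3597, -0.8736)–(1.28023, 1.28023, -0.8736)  len=0.2077
  (v7,v10,v11) [+-+] → (1.08837, 1.3597, -0.8736)–(0, 1.81051, -0.8736)  len=1.1780
  (v10,v14,v11) [--+] → (-0.191852, 1.73104, -0.8736)–(0, 1.81051, -0.8736)  len=0.2077
  (v11,v14,v15) [+-+] → (-0.191853, 1.73104, -0.8736)–(-1.28023, 1.28023, -0.8736)  len=1.1780
  (v14,v18,v15) [--+] → (-1.3597, 1.08837, -0.8736)–(-1.28023, 1.28023, -0.8736)  len=0.2077
  (v15,v18,v19) [+-+] → (-1.3597, 1.08837, -0.8736)–(-1.81051, 0, -0.8736)  len=1.1780
  (v18,v22,v19) [--+] → (-1.73104, -0.191852, -0.8736)–(-1.81051, 0, -0.8736)  len=0.2077
  (v19,v22,v23) [+-+] → (-1.73104, -0.191853, -0.8736)–(-1.28023, -1.28023, -0.8736)  len=1.1780
  (v22,v26,v23) [--+] → (-1.08837, -1.3597, -0.8736)–(-1.28023, -1.28023, -0.8736)  len=0.2077
  (v23,v26,v27) [+-+] → (-1.08837, -1.3597, -0.8736)–(0, -1.81051, -0.8736)  len=1.1780
  (v26,v30,v27) [--+] → (0.191852, -1.73104, -0.8736)–(0, -1.81051, -0.8736)  len=0.2077
  (v27,v30,v31) [+-+] → (0.191853, -1.73104, -0.8736)–(1.28023, -1.28023, -0.8736)  len=1.1780
  (v30,v1,v31) [--+] → (1.3597, -1.08837, -0.8736)–(1.28023, -1.28023, -0.8736)  len=0.2077
  (v31,v1,v2) [+-+] → (1.3597, -1.08837, -0.8736)–(1.81051, 0, -0.8736)  len=1.1780

Chained into 1 loop(s):
  loop 1: 16 segments, perimeter = 11.0857
Total perimeter = 11.086

loops=1 perimeter=11.086


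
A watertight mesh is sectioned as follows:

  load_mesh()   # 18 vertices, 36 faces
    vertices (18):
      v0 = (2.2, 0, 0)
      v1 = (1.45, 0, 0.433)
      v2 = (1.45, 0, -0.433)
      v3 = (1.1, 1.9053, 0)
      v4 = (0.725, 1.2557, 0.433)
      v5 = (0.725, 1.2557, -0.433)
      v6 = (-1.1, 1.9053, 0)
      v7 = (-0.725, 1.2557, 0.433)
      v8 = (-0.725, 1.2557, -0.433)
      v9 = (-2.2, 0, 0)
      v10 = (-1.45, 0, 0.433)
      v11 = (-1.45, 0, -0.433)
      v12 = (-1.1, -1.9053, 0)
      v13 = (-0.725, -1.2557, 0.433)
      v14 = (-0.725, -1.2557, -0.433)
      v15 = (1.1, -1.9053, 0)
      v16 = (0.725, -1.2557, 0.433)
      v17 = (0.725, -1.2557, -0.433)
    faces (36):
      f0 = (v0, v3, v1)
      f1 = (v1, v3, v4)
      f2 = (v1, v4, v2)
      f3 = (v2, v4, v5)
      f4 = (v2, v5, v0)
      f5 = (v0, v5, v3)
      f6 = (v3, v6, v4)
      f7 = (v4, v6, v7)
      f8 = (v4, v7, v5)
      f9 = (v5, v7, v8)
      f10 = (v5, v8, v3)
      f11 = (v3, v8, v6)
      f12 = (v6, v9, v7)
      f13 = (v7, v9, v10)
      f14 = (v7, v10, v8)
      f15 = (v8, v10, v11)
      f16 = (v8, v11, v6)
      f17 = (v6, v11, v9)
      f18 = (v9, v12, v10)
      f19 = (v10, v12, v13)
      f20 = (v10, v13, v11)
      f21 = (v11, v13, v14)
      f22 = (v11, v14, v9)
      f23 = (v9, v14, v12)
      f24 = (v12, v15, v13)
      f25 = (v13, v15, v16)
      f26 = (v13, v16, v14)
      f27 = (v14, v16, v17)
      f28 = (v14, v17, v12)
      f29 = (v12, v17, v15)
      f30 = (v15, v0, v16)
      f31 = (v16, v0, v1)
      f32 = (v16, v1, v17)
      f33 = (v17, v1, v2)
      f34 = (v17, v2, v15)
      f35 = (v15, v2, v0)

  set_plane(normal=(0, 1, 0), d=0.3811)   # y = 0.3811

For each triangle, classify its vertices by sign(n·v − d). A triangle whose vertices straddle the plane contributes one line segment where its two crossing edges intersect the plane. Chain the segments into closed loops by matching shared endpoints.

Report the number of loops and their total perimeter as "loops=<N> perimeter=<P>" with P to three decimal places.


Straddling triangles (12 of 36):
  (v0,v3,v1) [-+-] → (1.97998, 0.3811, 0)–(1.37999, 0.3811, 0.346391)  len=0.6928
  (v1,v3,v4) [-++] → (1.37999, 0.3811, 0.346391)–(1.22997, 0.3811, 0.433)  len=0.1732
  (v1,v4,v2) [-+-] → (1.22997, 0.3811, 0.433)–(1.22997, 0.3811, -0.170172)  len=0.6032
  (v2,v4,v5) [-++] → (1.22997, 0.3811, -0.170172)–(1.22997, 0.3811, -0.433)  len=0.2628
  (v2,v5,v0) [-+-] → (1.22997, 0.3811, -0.433)–(1.75234, 0.3811, -0.131414)  len=0.6032
  (v0,v5,v3) [-++] → (1.75234, 0.3811, -0.131414)–(1.97998, 0.3811, 0)  len=0.2628
  (v6,v9,v7) [+-+] → (-1.97998, 0.3811, 0)–(-1.75234, 0.3811, 0.131414)  len=0.2628
  (v7,v9,v10) [+--] → (-1.75234, 0.3811, 0.131414)–(-1.22997, 0.3811, 0.433)  len=0.6032
  (v7,v10,v8) [+-+] → (-1.22997, 0.3811, 0.433)–(-1.22997, 0.3811, 0.170172)  len=0.2628
  (v8,v10,v11) [+--] → (-1.22997, 0.3811, 0.170172)–(-1.22997, 0.3811, -0.433)  len=0.6032
  (v8,v11,v6) [+-+] → (-1.22997, 0.3811, -0.433)–(-1.37999, 0.3811, -0.346391)  len=0.1732
  (v6,v11,v9) [+--] → (-1.37999, 0.3811, -0.346391)–(-1.97998, 0.3811, 0)  len=0.6928

Chained into 2 loop(s):
  loop 1: 6 segments, perimeter = 2.5981
  loop 2: 6 segments, perimeter = 2.5981
Total perimeter = 5.196

loops=2 perimeter=5.196


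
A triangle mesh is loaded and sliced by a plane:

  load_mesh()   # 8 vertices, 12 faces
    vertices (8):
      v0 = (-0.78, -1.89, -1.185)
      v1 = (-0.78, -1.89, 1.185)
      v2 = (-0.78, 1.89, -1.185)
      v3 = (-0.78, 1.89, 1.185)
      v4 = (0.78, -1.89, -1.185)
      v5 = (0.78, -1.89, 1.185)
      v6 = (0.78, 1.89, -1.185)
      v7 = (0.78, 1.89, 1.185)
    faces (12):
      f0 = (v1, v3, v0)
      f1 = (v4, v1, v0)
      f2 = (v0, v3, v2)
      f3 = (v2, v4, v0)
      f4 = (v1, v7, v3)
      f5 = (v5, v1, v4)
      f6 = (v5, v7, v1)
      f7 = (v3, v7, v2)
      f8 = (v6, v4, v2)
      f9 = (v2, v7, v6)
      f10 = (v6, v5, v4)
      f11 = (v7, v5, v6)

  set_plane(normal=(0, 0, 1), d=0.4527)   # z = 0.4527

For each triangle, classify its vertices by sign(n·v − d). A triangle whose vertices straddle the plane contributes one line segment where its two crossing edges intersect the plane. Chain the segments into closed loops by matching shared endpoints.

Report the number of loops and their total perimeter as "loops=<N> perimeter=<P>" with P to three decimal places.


loops=1 perimeter=10.680

Straddling triangles (8 of 12):
  (v1,v3,v0) [++-] → (-0.78, 0.722028, 0.4527)–(-0.78, -1.89, 0.4527)  len=2.6120
  (v4,v1,v0) [-+-] → (-0.29798, -1.89, 0.4527)–(-0.78, -1.89, 0.4527)  len=0.4820
  (v0,v3,v2) [-+-] → (-0.78, 0.722028, 0.4527)–(-0.78, 1.89, 0.4527)  len=1.1680
  (v5,v1,v4) [++-] → (-0.29798, -1.89, 0.4527)–(0.78, -1.89, 0.4527)  len=1.0780
  (v3,v7,v2) [++-] → (0.29798, 1.89, 0.4527)–(-0.78, 1.89, 0.4527)  len=1.0780
  (v2,v7,v6) [-+-] → (0.29798, 1.89, 0.4527)–(0.78, 1.89, 0.4527)  len=0.4820
  (v6,v5,v4) [-+-] → (0.78, -0.722028, 0.4527)–(0.78, -1.89, 0.4527)  len=1.1680
  (v7,v5,v6) [++-] → (0.78, -0.722028, 0.4527)–(0.78, 1.89, 0.4527)  len=2.6120

Chained into 1 loop(s):
  loop 1: 8 segments, perimeter = 10.6800
Total perimeter = 10.680


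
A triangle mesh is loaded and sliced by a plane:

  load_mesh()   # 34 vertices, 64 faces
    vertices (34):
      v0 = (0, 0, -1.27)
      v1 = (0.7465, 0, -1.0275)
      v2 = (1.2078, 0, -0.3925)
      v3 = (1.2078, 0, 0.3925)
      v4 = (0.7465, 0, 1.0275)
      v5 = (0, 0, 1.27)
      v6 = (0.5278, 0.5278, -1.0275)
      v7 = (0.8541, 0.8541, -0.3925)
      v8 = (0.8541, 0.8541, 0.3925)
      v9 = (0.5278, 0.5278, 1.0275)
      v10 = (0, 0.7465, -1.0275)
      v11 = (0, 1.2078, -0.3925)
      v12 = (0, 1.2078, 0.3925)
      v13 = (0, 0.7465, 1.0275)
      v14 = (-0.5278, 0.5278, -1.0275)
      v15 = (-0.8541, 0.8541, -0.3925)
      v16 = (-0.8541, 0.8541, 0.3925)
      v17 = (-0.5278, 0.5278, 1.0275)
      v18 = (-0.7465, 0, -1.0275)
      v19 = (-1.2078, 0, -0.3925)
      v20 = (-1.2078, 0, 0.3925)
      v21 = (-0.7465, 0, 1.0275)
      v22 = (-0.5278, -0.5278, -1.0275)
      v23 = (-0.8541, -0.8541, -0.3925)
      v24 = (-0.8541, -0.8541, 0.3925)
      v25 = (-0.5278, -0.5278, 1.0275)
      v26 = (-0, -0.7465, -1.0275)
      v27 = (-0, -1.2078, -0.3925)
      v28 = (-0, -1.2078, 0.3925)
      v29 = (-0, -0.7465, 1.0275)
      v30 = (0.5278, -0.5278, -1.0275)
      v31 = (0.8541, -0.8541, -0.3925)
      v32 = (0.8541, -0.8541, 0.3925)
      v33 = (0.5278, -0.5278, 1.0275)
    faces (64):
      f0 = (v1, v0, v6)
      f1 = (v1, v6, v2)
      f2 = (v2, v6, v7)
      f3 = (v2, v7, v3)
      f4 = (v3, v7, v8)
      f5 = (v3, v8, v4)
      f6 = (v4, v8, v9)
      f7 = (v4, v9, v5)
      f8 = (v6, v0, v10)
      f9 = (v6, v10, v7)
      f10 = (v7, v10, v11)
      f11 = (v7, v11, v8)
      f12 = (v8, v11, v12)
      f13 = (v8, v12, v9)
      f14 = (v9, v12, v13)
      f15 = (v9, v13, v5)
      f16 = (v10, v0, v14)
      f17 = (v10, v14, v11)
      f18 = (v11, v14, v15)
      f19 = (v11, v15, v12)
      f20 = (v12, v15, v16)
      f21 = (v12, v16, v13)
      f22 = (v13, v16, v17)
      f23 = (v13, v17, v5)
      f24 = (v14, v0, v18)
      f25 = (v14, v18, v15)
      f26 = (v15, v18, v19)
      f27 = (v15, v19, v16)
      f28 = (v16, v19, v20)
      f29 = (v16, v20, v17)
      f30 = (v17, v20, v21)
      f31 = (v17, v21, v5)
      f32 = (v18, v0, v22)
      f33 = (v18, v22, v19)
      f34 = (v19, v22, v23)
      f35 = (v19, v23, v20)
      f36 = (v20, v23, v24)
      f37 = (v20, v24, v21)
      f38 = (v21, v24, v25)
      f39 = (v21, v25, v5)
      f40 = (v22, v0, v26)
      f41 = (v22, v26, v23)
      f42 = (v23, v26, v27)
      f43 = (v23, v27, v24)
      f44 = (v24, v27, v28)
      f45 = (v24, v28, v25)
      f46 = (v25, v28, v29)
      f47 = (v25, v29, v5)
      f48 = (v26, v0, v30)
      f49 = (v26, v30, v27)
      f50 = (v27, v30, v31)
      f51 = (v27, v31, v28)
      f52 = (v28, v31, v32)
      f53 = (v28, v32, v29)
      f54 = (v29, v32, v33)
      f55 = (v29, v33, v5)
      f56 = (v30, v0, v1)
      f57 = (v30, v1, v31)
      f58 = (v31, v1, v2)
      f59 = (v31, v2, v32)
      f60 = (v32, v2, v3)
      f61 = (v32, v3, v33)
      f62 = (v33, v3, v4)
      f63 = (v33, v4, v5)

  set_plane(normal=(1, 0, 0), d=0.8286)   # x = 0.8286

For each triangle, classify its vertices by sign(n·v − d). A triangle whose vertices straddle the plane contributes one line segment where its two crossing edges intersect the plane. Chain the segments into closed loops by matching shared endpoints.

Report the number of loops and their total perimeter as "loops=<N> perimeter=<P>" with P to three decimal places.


loops=1 perimeter=5.631

Straddling triangles (18 of 64):
  (v1,v6,v2) [--+] → (0.8286, 0.294326, -0.746606)–(0.8286, 0, -0.914486)  len=0.3388
  (v2,v6,v7) [+-+] → (0.8286, 0.294326, -0.746606)–(0.8286, 0.8286, -0.442125)  len=0.6149
  (v3,v8,v4) [++-] → (0.8286, 0.651688, 0.542988)–(0.8286, 0, 0.914486)  len=0.7501
  (v4,v8,v9) [-+-] → (0.8286, 0.651688, 0.542988)–(0.8286, 0.8286, 0.442125)  len=0.2036
  (v6,v10,v7) [--+] → (0.8286, 0.850887, -0.411459)–(0.8286, 0.8286, -0.442125)  len=0.0379
  (v7,v10,v11) [+--] → (0.8286, 0.850887, -0.411459)–(0.8286, 0.86466, -0.3925)  len=0.0234
  (v7,v11,v8) [+-+] → (0.8286, 0.86466, -0.3925)–(0.8286, 0.86466, 0.369063)  len=0.7616
  (v8,v11,v12) [+--] → (0.8286, 0.86466, 0.369063)–(0.8286, 0.86466, 0.3925)  len=0.0234
  (v8,v12,v9) [+--] → (0.8286, 0.86466, 0.3925)–(0.8286, 0.8286, 0.442125)  len=0.0613
  (v27,v30,v31) [--+] → (0.8286, -0.8286, -0.442125)–(0.8286, -0.86466, -0.3925)  len=0.0613
  (v27,v31,v28) [-+-] → (0.8286, -0.86466, -0.3925)–(0.8286, -0.86466, -0.369063)  len=0.0234
  (v28,v31,v32) [-++] → (0.8286, -0.86466, -0.369063)–(0.8286, -0.86466, 0.3925)  len=0.7616
  (v28,v32,v29) [-+-] → (0.8286, -0.86466, 0.3925)–(0.8286, -0.850887, 0.411459)  len=0.0234
  (v29,v32,v33) [-+-] → (0.8286, -0.850887, 0.411459)–(0.8286, -0.8286, 0.442125)  len=0.0379
  (v30,v1,v31) [--+] → (0.8286, -0.651688, -0.542988)–(0.8286, -0.8286, -0.442125)  len=0.2036
  (v31,v1,v2) [+-+] → (0.8286, -0.651688, -0.542988)–(0.8286, 0, -0.914486)  len=0.7501
  (v32,v3,v33) [++-] → (0.8286, -0.294326, 0.746606)–(0.8286, -0.8286, 0.442125)  len=0.6149
  (v33,v3,v4) [-+-] → (0.8286, -0.294326, 0.746606)–(0.8286, 0, 0.914486)  len=0.3388

Chained into 1 loop(s):
  loop 1: 18 segments, perimeter = 5.6305
Total perimeter = 5.631
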